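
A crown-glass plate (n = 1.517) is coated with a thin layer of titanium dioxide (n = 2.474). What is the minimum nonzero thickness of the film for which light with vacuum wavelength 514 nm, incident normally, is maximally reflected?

51.9 nm

At the upper boundary (n = 1.0 to n = 2.474) the reflected ray undergoes a half-wave phase shift.
At the lower boundary (n = 2.474 to n = 1.517) the reflected ray undergoes no phase shift.
The two reflections differ by half a wavelength.
With one net inversion, constructive interference in reflection requires 2 n t = (m + ½) λ.
Minimum at m = 0: t = λ / (4 n) = 514 / (4 × 2.474) = 51.9 nm.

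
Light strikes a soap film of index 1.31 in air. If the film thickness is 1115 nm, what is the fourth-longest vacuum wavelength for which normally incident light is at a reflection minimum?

At the upper boundary (n = 1.0 to n = 1.31) the reflected ray undergoes a half-wave phase shift.
At the lower boundary (n = 1.31 to n = 1.0) the reflected ray undergoes no phase shift.
Exactly one π shift → a net half-wave offset.
For minimum reflection here: 2 n t = m λ.
λ = 2 n t / m. The fourth-longest wavelength is m = 4: λ = 2 × 1.31 × 1115 / 4.00 = 730 nm.

730 nm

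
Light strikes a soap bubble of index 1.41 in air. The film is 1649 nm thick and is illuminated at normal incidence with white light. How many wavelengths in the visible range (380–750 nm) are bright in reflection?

6

Top surface (1.0 → 1.41): reflection off a higher-index medium gives a half-wave phase shift.
Bottom surface (1.41 → 1.0): reflection off a lower-index medium gives no phase shift.
The two reflections differ by half a wavelength.
For strong reflection here: 2 n t = (m + ½) λ.
λ = 2 n t / (m + ½) = 4650 / (m + ½) nm.
m=5: 845 nm (IR); m=6: 715 nm (visible); m=7: 620 nm (visible); m=8: 547 nm (visible); m=9: 489 nm (visible); m=10: 443 nm (visible); m=11: 404 nm (visible); m=12: 372 nm (UV).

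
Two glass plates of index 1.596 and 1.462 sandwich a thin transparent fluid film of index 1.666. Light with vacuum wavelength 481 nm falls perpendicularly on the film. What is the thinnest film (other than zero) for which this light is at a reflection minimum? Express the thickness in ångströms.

1444 Å

Ray reflecting at the top interface goes from n = 1.596 toward n = 1.666: a half-wave phase shift.
At the lower boundary (n = 1.666 to n = 1.462) the reflected ray undergoes no phase shift.
Exactly one π shift → a net half-wave offset.
So the condition for destructive reflection is 2 n t = m λ.
Minimum nonzero at m = 1: t = λ / (2 n) = 481 / (2 × 1.666) = 144 nm.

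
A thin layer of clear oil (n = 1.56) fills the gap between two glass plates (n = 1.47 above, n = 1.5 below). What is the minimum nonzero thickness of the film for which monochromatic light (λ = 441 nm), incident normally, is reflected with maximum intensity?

70.7 nm

Ray reflecting at the top interface goes from n = 1.47 toward n = 1.56: a half-wave phase shift.
Bottom surface (1.56 → 1.5): reflection off a lower-index medium gives no phase shift.
Net: one phase inversion between the two reflected rays.
With one net inversion, constructive interference in reflection requires 2 n t = (m + ½) λ.
Minimum at m = 0: t = λ / (4 n) = 441 / (4 × 1.56) = 70.7 nm.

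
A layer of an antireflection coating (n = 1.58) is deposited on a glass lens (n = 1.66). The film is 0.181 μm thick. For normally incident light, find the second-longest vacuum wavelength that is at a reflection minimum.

381 nm

Ray reflecting at the top interface goes from n = 1.0 toward n = 1.58: a half-wave phase shift.
Ray reflecting at the bottom interface goes from n = 1.58 toward n = 1.66: a half-wave phase shift.
The two reflections carry the same phase change, so no net offset.
So the condition for destructive reflection is 2 n t = (m + ½) λ.
λ = 2 n t / (m + ½). The second-longest wavelength is m = 1: λ = 2 × 1.58 × 181 / 1.50 = 381 nm.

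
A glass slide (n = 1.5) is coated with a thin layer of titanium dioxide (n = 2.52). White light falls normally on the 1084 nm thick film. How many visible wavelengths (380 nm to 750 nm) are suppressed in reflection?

7

At the upper boundary (n = 1.0 to n = 2.52) the reflected ray undergoes a half-wave phase shift.
Ray reflecting at the bottom interface goes from n = 2.52 toward n = 1.5: no phase shift.
The two reflections differ by half a wavelength.
For minimum reflection here: 2 n t = m λ.
λ = 2 n t / m = 5463 / m nm.
m=7: 780 nm (IR); m=8: 683 nm (visible); m=9: 607 nm (visible); m=10: 546 nm (visible); m=11: 497 nm (visible); m=12: 455 nm (visible); m=13: 420 nm (visible); m=14: 390 nm (visible); m=15: 364 nm (UV).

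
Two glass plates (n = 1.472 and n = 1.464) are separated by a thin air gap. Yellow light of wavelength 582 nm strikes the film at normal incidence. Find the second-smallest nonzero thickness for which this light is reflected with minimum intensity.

At the upper boundary (n = 1.472 to n = 1.0) the reflected ray undergoes no phase shift.
Ray reflecting at the bottom interface goes from n = 1.0 toward n = 1.464: a half-wave phase shift.
Exactly one π shift → a net half-wave offset.
For dark reflection here: 2 n t = m λ.
The second-smallest nonzero thickness corresponds to m = 2: t = m λ / (2 n) = 2.00 × 582 / (2 × 1.0) = 582 nm.

582 nm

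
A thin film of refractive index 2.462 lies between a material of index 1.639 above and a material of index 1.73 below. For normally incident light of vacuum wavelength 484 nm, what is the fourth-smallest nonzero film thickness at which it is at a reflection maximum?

344 nm

Ray reflecting at the top interface goes from n = 1.639 toward n = 2.462: a half-wave phase shift.
Ray reflecting at the bottom interface goes from n = 2.462 toward n = 1.73: no phase shift.
The two reflections differ by half a wavelength.
So the condition for constructive reflection is 2 n t = (m + ½) λ.
The fourth-smallest nonzero thickness corresponds to m = 3: t = (m + ½) λ / (2 n) = 3.50 × 484 / (2 × 2.462) = 344 nm.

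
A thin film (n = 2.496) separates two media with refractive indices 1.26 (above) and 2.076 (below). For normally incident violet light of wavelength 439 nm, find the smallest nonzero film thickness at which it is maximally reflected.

At the upper boundary (n = 1.26 to n = 2.496) the reflected ray undergoes a half-wave phase shift.
Ray reflecting at the bottom interface goes from n = 2.496 toward n = 2.076: no phase shift.
Exactly one π shift → a net half-wave offset.
So the condition for constructive reflection is 2 n t = (m + ½) λ.
Minimum at m = 0: t = λ / (4 n) = 439 / (4 × 2.496) = 44.0 nm.

44.0 nm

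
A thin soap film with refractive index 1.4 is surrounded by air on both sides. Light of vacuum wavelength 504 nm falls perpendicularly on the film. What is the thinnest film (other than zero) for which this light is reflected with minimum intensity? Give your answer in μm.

Ray reflecting at the top interface goes from n = 1.0 toward n = 1.4: a half-wave phase shift.
Bottom surface (1.4 → 1.0): reflection off a lower-index medium gives no phase shift.
The two reflections differ by half a wavelength.
So the condition for destructive reflection is 2 n t = m λ.
Minimum nonzero at m = 1: t = λ / (2 n) = 504 / (2 × 1.4) = 180 nm.

0.180 μm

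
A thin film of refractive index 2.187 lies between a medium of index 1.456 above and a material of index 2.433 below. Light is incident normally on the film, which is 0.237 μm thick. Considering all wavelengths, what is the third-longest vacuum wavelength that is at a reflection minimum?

415 nm

At the upper boundary (n = 1.456 to n = 2.187) the reflected ray undergoes a half-wave phase shift.
At the lower boundary (n = 2.187 to n = 2.433) the reflected ray undergoes a half-wave phase shift.
The two reflections carry the same phase change, so no net offset.
With no net inversion, destructive interference in reflection requires 2 n t = (m + ½) λ.
λ = 2 n t / (m + ½). The third-longest wavelength is m = 2: λ = 2 × 2.187 × 237 / 2.50 = 415 nm.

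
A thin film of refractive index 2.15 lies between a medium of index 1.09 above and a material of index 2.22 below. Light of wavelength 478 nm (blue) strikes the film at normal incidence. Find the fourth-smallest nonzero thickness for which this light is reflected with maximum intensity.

Top surface (1.09 → 2.15): reflection off a higher-index medium gives a half-wave phase shift.
Bottom surface (2.15 → 2.22): reflection off a higher-index medium gives a half-wave phase shift.
The two reflections carry the same phase change, so no net offset.
For maximum reflection here: 2 n t = m λ.
The fourth-smallest nonzero thickness corresponds to m = 4: t = m λ / (2 n) = 4.00 × 478 / (2 × 2.15) = 445 nm.

445 nm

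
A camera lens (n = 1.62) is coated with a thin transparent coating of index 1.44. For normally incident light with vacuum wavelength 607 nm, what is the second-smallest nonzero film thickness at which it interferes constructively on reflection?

422 nm

Top surface (1.0 → 1.44): reflection off a higher-index medium gives a half-wave phase shift.
At the lower boundary (n = 1.44 to n = 1.62) the reflected ray undergoes a half-wave phase shift.
Zero or two π shifts → no net half-wave offset.
So the condition for constructive reflection is 2 n t = m λ.
The second-smallest nonzero thickness corresponds to m = 2: t = m λ / (2 n) = 2.00 × 607 / (2 × 1.44) = 422 nm.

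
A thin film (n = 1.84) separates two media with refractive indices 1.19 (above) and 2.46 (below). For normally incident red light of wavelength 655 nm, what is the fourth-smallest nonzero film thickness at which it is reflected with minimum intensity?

Top surface (1.19 → 1.84): reflection off a higher-index medium gives a half-wave phase shift.
Ray reflecting at the bottom interface goes from n = 1.84 toward n = 2.46: a half-wave phase shift.
Net: no relative phase inversion (both shifts match).
So the condition for destructive reflection is 2 n t = (m + ½) λ.
The fourth-smallest nonzero thickness corresponds to m = 3: t = (m + ½) λ / (2 n) = 3.50 × 655 / (2 × 1.84) = 623 nm.

623 nm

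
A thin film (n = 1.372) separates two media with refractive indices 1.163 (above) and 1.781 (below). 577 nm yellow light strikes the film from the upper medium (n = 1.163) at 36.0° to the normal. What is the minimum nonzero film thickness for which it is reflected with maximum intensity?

Ray reflecting at the top interface goes from n = 1.163 toward n = 1.372: a half-wave phase shift.
At the lower boundary (n = 1.372 to n = 1.781) the reflected ray undergoes a half-wave phase shift.
The two reflections carry the same phase change, so no net offset.
So the condition for constructive reflection is 2 n t cos θ_r = m λ.
Snell's law: 1.163 sin 36.0° = 1.372 sin θ_r → sin θ_r = 0.498, cos θ_r = 0.867.
Minimum nonzero at m = 1: t = λ / (2 n cos θ_r) = 577 / (2 × 1.372 × 0.867) = 243 nm.

243 nm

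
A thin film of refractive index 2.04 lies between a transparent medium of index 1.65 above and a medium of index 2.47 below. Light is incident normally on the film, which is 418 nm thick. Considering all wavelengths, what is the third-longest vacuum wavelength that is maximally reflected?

568 nm

Top surface (1.65 → 2.04): reflection off a higher-index medium gives a half-wave phase shift.
Ray reflecting at the bottom interface goes from n = 2.04 toward n = 2.47: a half-wave phase shift.
Zero or two π shifts → no net half-wave offset.
For maximum reflection here: 2 n t = m λ.
λ = 2 n t / m. The third-longest wavelength is m = 3: λ = 2 × 2.04 × 418 / 3.00 = 568 nm.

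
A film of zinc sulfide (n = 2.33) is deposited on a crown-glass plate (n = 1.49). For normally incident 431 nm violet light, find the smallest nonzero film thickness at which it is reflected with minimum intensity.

Top surface (1.0 → 2.33): reflection off a higher-index medium gives a half-wave phase shift.
Ray reflecting at the bottom interface goes from n = 2.33 toward n = 1.49: no phase shift.
The two reflections differ by half a wavelength.
For dark reflection here: 2 n t = m λ.
Minimum nonzero at m = 1: t = λ / (2 n) = 431 / (2 × 2.33) = 92.5 nm.

92.5 nm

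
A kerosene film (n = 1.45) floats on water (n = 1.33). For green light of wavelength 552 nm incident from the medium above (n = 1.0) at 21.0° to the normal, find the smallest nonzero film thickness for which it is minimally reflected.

Top surface (1.0 → 1.45): reflection off a higher-index medium gives a half-wave phase shift.
Bottom surface (1.45 → 1.33): reflection off a lower-index medium gives no phase shift.
Net: one phase inversion between the two reflected rays.
With one net inversion, destructive interference in reflection requires 2 n t cos θ_r = m λ.
Snell's law: 1.0 sin 21.0° = 1.45 sin θ_r → sin θ_r = 0.247, cos θ_r = 0.969.
Minimum nonzero at m = 1: t = λ / (2 n cos θ_r) = 552 / (2 × 1.45 × 0.969) = 196 nm.

196 nm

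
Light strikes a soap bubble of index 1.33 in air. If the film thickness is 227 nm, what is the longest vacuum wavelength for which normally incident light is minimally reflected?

604 nm

Top surface (1.0 → 1.33): reflection off a higher-index medium gives a half-wave phase shift.
Bottom surface (1.33 → 1.0): reflection off a lower-index medium gives no phase shift.
Net: one phase inversion between the two reflected rays.
For weak reflection here: 2 n t = m λ.
λ = 2 n t / m. The longest wavelength is m = 1: λ = 2 × 1.33 × 227 / 1.00 = 604 nm.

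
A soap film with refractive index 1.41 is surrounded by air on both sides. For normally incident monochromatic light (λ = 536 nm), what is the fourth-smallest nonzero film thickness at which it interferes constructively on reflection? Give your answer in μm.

Ray reflecting at the top interface goes from n = 1.0 toward n = 1.41: a half-wave phase shift.
Bottom surface (1.41 → 1.0): reflection off a lower-index medium gives no phase shift.
Net: one phase inversion between the two reflected rays.
With one net inversion, constructive interference in reflection requires 2 n t = (m + ½) λ.
The fourth-smallest nonzero thickness corresponds to m = 3: t = (m + ½) λ / (2 n) = 3.50 × 536 / (2 × 1.41) = 665 nm.

0.665 μm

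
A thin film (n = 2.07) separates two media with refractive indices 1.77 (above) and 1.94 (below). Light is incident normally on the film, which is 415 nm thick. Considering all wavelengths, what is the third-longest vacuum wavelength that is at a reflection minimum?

Ray reflecting at the top interface goes from n = 1.77 toward n = 2.07: a half-wave phase shift.
At the lower boundary (n = 2.07 to n = 1.94) the reflected ray undergoes no phase shift.
Exactly one π shift → a net half-wave offset.
So the condition for destructive reflection is 2 n t = m λ.
λ = 2 n t / m. The third-longest wavelength is m = 3: λ = 2 × 2.07 × 415 / 3.00 = 573 nm.

573 nm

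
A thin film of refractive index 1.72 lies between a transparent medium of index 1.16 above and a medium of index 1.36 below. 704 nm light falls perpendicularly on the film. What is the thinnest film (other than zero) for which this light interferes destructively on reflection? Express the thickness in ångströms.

At the upper boundary (n = 1.16 to n = 1.72) the reflected ray undergoes a half-wave phase shift.
At the lower boundary (n = 1.72 to n = 1.36) the reflected ray undergoes no phase shift.
The two reflections differ by half a wavelength.
For weak reflection here: 2 n t = m λ.
Minimum nonzero at m = 1: t = λ / (2 n) = 704 / (2 × 1.72) = 205 nm.

2047 Å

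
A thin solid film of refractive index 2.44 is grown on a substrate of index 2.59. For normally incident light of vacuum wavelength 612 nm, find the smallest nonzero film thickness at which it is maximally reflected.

At the upper boundary (n = 1.0 to n = 2.44) the reflected ray undergoes a half-wave phase shift.
At the lower boundary (n = 2.44 to n = 2.59) the reflected ray undergoes a half-wave phase shift.
The two reflections carry the same phase change, so no net offset.
For strong reflection here: 2 n t = m λ.
Minimum nonzero at m = 1: t = λ / (2 n) = 612 / (2 × 2.44) = 125 nm.

125 nm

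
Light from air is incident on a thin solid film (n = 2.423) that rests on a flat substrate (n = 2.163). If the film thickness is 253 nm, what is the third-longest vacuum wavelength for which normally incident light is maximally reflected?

At the upper boundary (n = 1.0 to n = 2.423) the reflected ray undergoes a half-wave phase shift.
At the lower boundary (n = 2.423 to n = 2.163) the reflected ray undergoes no phase shift.
The two reflections differ by half a wavelength.
For maximum reflection here: 2 n t = (m + ½) λ.
λ = 2 n t / (m + ½). The third-longest wavelength is m = 2: λ = 2 × 2.423 × 253 / 2.50 = 490 nm.

490 nm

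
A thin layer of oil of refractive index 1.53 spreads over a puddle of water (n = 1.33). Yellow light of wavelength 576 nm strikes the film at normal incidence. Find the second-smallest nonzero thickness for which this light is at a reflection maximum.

Ray reflecting at the top interface goes from n = 1.0 toward n = 1.53: a half-wave phase shift.
Ray reflecting at the bottom interface goes from n = 1.53 toward n = 1.33: no phase shift.
The two reflections differ by half a wavelength.
With one net inversion, constructive interference in reflection requires 2 n t = (m + ½) λ.
The second-smallest nonzero thickness corresponds to m = 1: t = (m + ½) λ / (2 n) = 1.50 × 576 / (2 × 1.53) = 282 nm.

282 nm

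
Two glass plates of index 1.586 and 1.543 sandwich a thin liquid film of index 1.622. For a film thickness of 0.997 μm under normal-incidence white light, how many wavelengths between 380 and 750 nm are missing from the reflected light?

At the upper boundary (n = 1.586 to n = 1.622) the reflected ray undergoes a half-wave phase shift.
Bottom surface (1.622 → 1.543): reflection off a lower-index medium gives no phase shift.
Net: one phase inversion between the two reflected rays.
With one net inversion, destructive interference in reflection requires 2 n t = m λ.
λ = 2 n t / m = 3234 / m nm.
m=4: 809 nm (IR); m=5: 647 nm (visible); m=6: 539 nm (visible); m=7: 462 nm (visible); m=8: 404 nm (visible); m=9: 359 nm (UV).

4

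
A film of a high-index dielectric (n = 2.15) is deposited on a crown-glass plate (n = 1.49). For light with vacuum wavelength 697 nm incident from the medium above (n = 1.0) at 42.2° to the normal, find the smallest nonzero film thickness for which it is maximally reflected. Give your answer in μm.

Top surface (1.0 → 2.15): reflection off a higher-index medium gives a half-wave phase shift.
At the lower boundary (n = 2.15 to n = 1.49) the reflected ray undergoes no phase shift.
Exactly one π shift → a net half-wave offset.
For bright reflection here: 2 n t cos θ_r = (m + ½) λ.
Snell's law: 1.0 sin 42.2° = 2.15 sin θ_r → sin θ_r = 0.312, cos θ_r = 0.950.
Minimum at m = 0: t = λ / (4 n cos θ_r) = 697 / (4 × 2.15 × 0.950) = 85.3 nm.

0.0853 μm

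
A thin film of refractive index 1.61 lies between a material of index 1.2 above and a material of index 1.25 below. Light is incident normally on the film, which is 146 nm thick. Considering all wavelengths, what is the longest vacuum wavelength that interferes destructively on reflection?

At the upper boundary (n = 1.2 to n = 1.61) the reflected ray undergoes a half-wave phase shift.
At the lower boundary (n = 1.61 to n = 1.25) the reflected ray undergoes no phase shift.
Exactly one π shift → a net half-wave offset.
So the condition for destructive reflection is 2 n t = m λ.
λ = 2 n t / m. The longest wavelength is m = 1: λ = 2 × 1.61 × 146 / 1.00 = 470 nm.

470 nm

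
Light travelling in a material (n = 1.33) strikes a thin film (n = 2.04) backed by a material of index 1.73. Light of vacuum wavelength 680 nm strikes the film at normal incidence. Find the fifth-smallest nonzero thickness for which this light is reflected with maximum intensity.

750 nm

At the upper boundary (n = 1.33 to n = 2.04) the reflected ray undergoes a half-wave phase shift.
At the lower boundary (n = 2.04 to n = 1.73) the reflected ray undergoes no phase shift.
Net: one phase inversion between the two reflected rays.
With one net inversion, constructive interference in reflection requires 2 n t = (m + ½) λ.
The fifth-smallest nonzero thickness corresponds to m = 4: t = (m + ½) λ / (2 n) = 4.50 × 680 / (2 × 2.04) = 750 nm.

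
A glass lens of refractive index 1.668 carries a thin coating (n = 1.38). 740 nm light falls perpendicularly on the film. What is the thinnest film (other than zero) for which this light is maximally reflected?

268 nm

Top surface (1.0 → 1.38): reflection off a higher-index medium gives a half-wave phase shift.
Bottom surface (1.38 → 1.668): reflection off a higher-index medium gives a half-wave phase shift.
Net: no relative phase inversion (both shifts match).
So the condition for constructive reflection is 2 n t = m λ.
Minimum nonzero at m = 1: t = λ / (2 n) = 740 / (2 × 1.38) = 268 nm.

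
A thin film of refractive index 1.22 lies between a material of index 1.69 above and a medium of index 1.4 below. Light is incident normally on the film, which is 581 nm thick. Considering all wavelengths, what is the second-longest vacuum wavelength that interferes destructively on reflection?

709 nm

Ray reflecting at the top interface goes from n = 1.69 toward n = 1.22: no phase shift.
Bottom surface (1.22 → 1.4): reflection off a higher-index medium gives a half-wave phase shift.
The two reflections differ by half a wavelength.
For weak reflection here: 2 n t = m λ.
λ = 2 n t / m. The second-longest wavelength is m = 2: λ = 2 × 1.22 × 581 / 2.00 = 709 nm.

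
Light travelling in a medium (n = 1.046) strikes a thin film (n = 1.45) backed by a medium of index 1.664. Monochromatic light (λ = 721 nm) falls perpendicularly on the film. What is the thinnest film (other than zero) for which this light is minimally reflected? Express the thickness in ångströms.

1243 Å

Top surface (1.046 → 1.45): reflection off a higher-index medium gives a half-wave phase shift.
Bottom surface (1.45 → 1.664): reflection off a higher-index medium gives a half-wave phase shift.
The two reflections carry the same phase change, so no net offset.
With no net inversion, destructive interference in reflection requires 2 n t = (m + ½) λ.
Minimum at m = 0: t = λ / (4 n) = 721 / (4 × 1.45) = 124 nm.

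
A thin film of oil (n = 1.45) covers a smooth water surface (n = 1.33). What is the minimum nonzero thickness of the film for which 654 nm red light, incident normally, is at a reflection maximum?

Top surface (1.0 → 1.45): reflection off a higher-index medium gives a half-wave phase shift.
Bottom surface (1.45 → 1.33): reflection off a lower-index medium gives no phase shift.
Net: one phase inversion between the two reflected rays.
So the condition for constructive reflection is 2 n t = (m + ½) λ.
Minimum at m = 0: t = λ / (4 n) = 654 / (4 × 1.45) = 113 nm.

113 nm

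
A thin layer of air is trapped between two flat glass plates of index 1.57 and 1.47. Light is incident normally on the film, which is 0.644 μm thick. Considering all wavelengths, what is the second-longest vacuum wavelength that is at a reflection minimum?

644 nm

Ray reflecting at the top interface goes from n = 1.57 toward n = 1.0: no phase shift.
At the lower boundary (n = 1.0 to n = 1.47) the reflected ray undergoes a half-wave phase shift.
Net: one phase inversion between the two reflected rays.
So the condition for destructive reflection is 2 n t = m λ.
λ = 2 n t / m. The second-longest wavelength is m = 2: λ = 2 × 1.0 × 644 / 2.00 = 644 nm.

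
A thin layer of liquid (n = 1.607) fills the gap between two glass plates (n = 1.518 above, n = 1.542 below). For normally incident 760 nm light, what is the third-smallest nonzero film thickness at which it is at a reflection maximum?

591 nm

Ray reflecting at the top interface goes from n = 1.518 toward n = 1.607: a half-wave phase shift.
At the lower boundary (n = 1.607 to n = 1.542) the reflected ray undergoes no phase shift.
The two reflections differ by half a wavelength.
For maximum reflection here: 2 n t = (m + ½) λ.
The third-smallest nonzero thickness corresponds to m = 2: t = (m + ½) λ / (2 n) = 2.50 × 760 / (2 × 1.607) = 591 nm.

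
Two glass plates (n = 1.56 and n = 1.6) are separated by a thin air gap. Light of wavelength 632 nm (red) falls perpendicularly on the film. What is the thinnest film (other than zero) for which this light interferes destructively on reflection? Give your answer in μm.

0.316 μm

Ray reflecting at the top interface goes from n = 1.56 toward n = 1.0: no phase shift.
Bottom surface (1.0 → 1.6): reflection off a higher-index medium gives a half-wave phase shift.
Exactly one π shift → a net half-wave offset.
For weak reflection here: 2 n t = m λ.
Minimum nonzero at m = 1: t = λ / (2 n) = 632 / (2 × 1.0) = 316 nm.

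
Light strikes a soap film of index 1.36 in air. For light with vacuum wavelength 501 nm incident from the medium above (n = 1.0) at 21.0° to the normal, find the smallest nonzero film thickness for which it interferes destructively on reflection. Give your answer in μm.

0.191 μm

At the upper boundary (n = 1.0 to n = 1.36) the reflected ray undergoes a half-wave phase shift.
Ray reflecting at the bottom interface goes from n = 1.36 toward n = 1.0: no phase shift.
The two reflections differ by half a wavelength.
For minimum reflection here: 2 n t cos θ_r = m λ.
Snell's law: 1.0 sin 21.0° = 1.36 sin θ_r → sin θ_r = 0.264, cos θ_r = 0.965.
Minimum nonzero at m = 1: t = λ / (2 n cos θ_r) = 501 / (2 × 1.36 × 0.965) = 191 nm.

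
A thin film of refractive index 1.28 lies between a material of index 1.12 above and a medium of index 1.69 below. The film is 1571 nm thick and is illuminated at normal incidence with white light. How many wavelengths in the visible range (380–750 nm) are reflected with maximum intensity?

5

Ray reflecting at the top interface goes from n = 1.12 toward n = 1.28: a half-wave phase shift.
At the lower boundary (n = 1.28 to n = 1.69) the reflected ray undergoes a half-wave phase shift.
The two reflections carry the same phase change, so no net offset.
So the condition for constructive reflection is 2 n t = m λ.
λ = 2 n t / m = 4022 / m nm.
m=5: 804 nm (IR); m=6: 670 nm (visible); m=7: 575 nm (visible); m=8: 503 nm (visible); m=9: 447 nm (visible); m=10: 402 nm (visible); m=11: 366 nm (UV).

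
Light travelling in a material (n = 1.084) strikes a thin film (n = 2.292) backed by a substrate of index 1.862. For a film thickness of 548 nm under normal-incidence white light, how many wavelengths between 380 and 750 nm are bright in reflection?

4

At the upper boundary (n = 1.084 to n = 2.292) the reflected ray undergoes a half-wave phase shift.
Ray reflecting at the bottom interface goes from n = 2.292 toward n = 1.862: no phase shift.
Exactly one π shift → a net half-wave offset.
So the condition for constructive reflection is 2 n t = (m + ½) λ.
λ = 2 n t / (m + ½) = 2512 / (m + ½) nm.
m=2: 1005 nm (IR); m=3: 718 nm (visible); m=4: 558 nm (visible); m=5: 457 nm (visible); m=6: 386 nm (visible); m=7: 335 nm (UV).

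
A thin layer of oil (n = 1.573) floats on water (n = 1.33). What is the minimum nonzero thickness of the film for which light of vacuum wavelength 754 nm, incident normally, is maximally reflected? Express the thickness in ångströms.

Top surface (1.0 → 1.573): reflection off a higher-index medium gives a half-wave phase shift.
At the lower boundary (n = 1.573 to n = 1.33) the reflected ray undergoes no phase shift.
Exactly one π shift → a net half-wave offset.
So the condition for constructive reflection is 2 n t = (m + ½) λ.
Minimum at m = 0: t = λ / (4 n) = 754 / (4 × 1.573) = 120 nm.

1198 Å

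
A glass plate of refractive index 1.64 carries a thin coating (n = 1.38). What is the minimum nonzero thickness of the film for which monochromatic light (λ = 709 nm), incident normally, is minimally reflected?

Top surface (1.0 → 1.38): reflection off a higher-index medium gives a half-wave phase shift.
Ray reflecting at the bottom interface goes from n = 1.38 toward n = 1.64: a half-wave phase shift.
Zero or two π shifts → no net half-wave offset.
With no net inversion, destructive interference in reflection requires 2 n t = (m + ½) λ.
Minimum at m = 0: t = λ / (4 n) = 709 / (4 × 1.38) = 128 nm.

128 nm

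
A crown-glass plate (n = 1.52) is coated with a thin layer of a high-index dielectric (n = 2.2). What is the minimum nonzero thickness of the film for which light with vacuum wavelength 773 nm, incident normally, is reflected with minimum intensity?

Top surface (1.0 → 2.2): reflection off a higher-index medium gives a half-wave phase shift.
Ray reflecting at the bottom interface goes from n = 2.2 toward n = 1.52: no phase shift.
Net: one phase inversion between the two reflected rays.
For weak reflection here: 2 n t = m λ.
Minimum nonzero at m = 1: t = λ / (2 n) = 773 / (2 × 2.2) = 176 nm.

176 nm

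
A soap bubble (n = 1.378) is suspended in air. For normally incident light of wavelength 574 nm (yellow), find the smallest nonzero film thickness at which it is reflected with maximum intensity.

104 nm

Top surface (1.0 → 1.378): reflection off a higher-index medium gives a half-wave phase shift.
Bottom surface (1.378 → 1.0): reflection off a lower-index medium gives no phase shift.
The two reflections differ by half a wavelength.
So the condition for constructive reflection is 2 n t = (m + ½) λ.
Minimum at m = 0: t = λ / (4 n) = 574 / (4 × 1.378) = 104 nm.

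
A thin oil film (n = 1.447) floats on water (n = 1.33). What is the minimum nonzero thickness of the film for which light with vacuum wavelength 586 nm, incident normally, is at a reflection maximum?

101 nm

Top surface (1.0 → 1.447): reflection off a higher-index medium gives a half-wave phase shift.
Bottom surface (1.447 → 1.33): reflection off a lower-index medium gives no phase shift.
The two reflections differ by half a wavelength.
For bright reflection here: 2 n t = (m + ½) λ.
Minimum at m = 0: t = λ / (4 n) = 586 / (4 × 1.447) = 101 nm.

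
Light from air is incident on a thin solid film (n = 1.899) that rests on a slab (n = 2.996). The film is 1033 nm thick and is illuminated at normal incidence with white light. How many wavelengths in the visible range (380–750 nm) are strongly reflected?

5

At the upper boundary (n = 1.0 to n = 1.899) the reflected ray undergoes a half-wave phase shift.
At the lower boundary (n = 1.899 to n = 2.996) the reflected ray undergoes a half-wave phase shift.
Zero or two π shifts → no net half-wave offset.
With no net inversion, constructive interference in reflection requires 2 n t = m λ.
λ = 2 n t / m = 3923 / m nm.
m=5: 785 nm (IR); m=6: 654 nm (visible); m=7: 560 nm (visible); m=8: 490 nm (visible); m=9: 436 nm (visible); m=10: 392 nm (visible); m=11: 357 nm (UV).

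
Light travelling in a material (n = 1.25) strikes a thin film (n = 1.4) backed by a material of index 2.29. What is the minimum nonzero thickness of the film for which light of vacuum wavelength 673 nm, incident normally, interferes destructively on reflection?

120 nm

Top surface (1.25 → 1.4): reflection off a higher-index medium gives a half-wave phase shift.
Ray reflecting at the bottom interface goes from n = 1.4 toward n = 2.29: a half-wave phase shift.
Net: no relative phase inversion (both shifts match).
With no net inversion, destructive interference in reflection requires 2 n t = (m + ½) λ.
Minimum at m = 0: t = λ / (4 n) = 673 / (4 × 1.4) = 120 nm.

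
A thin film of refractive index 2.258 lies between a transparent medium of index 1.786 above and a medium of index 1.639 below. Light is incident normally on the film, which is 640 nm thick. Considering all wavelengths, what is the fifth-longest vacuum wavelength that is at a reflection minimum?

Top surface (1.786 → 2.258): reflection off a higher-index medium gives a half-wave phase shift.
At the lower boundary (n = 2.258 to n = 1.639) the reflected ray undergoes no phase shift.
The two reflections differ by half a wavelength.
For dark reflection here: 2 n t = m λ.
λ = 2 n t / m. The fifth-longest wavelength is m = 5: λ = 2 × 2.258 × 640 / 5.00 = 578 nm.

578 nm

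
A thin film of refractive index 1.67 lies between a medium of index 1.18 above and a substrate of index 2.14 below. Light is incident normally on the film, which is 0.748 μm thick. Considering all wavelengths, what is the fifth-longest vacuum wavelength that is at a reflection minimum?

555 nm

Ray reflecting at the top interface goes from n = 1.18 toward n = 1.67: a half-wave phase shift.
At the lower boundary (n = 1.67 to n = 2.14) the reflected ray undergoes a half-wave phase shift.
The two reflections carry the same phase change, so no net offset.
For dark reflection here: 2 n t = (m + ½) λ.
λ = 2 n t / (m + ½). The fifth-longest wavelength is m = 4: λ = 2 × 1.67 × 748 / 4.50 = 555 nm.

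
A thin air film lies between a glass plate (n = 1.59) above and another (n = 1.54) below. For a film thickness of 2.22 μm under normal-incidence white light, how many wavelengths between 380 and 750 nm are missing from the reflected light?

6

At the upper boundary (n = 1.59 to n = 1.0) the reflected ray undergoes no phase shift.
Bottom surface (1.0 → 1.54): reflection off a higher-index medium gives a half-wave phase shift.
Net: one phase inversion between the two reflected rays.
So the condition for destructive reflection is 2 n t = m λ.
λ = 2 n t / m = 4440 / m nm.
m=5: 888 nm (IR); m=6: 740 nm (visible); m=7: 634 nm (visible); m=8: 555 nm (visible); m=9: 493 nm (visible); m=10: 444 nm (visible); m=11: 404 nm (visible); m=12: 370 nm (UV).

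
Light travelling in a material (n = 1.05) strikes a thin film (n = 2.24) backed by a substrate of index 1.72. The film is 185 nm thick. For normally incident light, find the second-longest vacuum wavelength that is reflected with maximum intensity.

Top surface (1.05 → 2.24): reflection off a higher-index medium gives a half-wave phase shift.
Ray reflecting at the bottom interface goes from n = 2.24 toward n = 1.72: no phase shift.
The two reflections differ by half a wavelength.
So the condition for constructive reflection is 2 n t = (m + ½) λ.
λ = 2 n t / (m + ½). The second-longest wavelength is m = 1: λ = 2 × 2.24 × 185 / 1.50 = 553 nm.

553 nm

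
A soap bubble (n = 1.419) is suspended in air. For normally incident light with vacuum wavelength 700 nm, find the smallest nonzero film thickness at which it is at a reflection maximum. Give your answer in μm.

0.123 μm

At the upper boundary (n = 1.0 to n = 1.419) the reflected ray undergoes a half-wave phase shift.
At the lower boundary (n = 1.419 to n = 1.0) the reflected ray undergoes no phase shift.
The two reflections differ by half a wavelength.
For maximum reflection here: 2 n t = (m + ½) λ.
Minimum at m = 0: t = λ / (4 n) = 700 / (4 × 1.419) = 123 nm.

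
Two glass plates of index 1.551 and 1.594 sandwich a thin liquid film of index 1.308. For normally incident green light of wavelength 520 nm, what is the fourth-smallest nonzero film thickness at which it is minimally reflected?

Ray reflecting at the top interface goes from n = 1.551 toward n = 1.308: no phase shift.
Bottom surface (1.308 → 1.594): reflection off a higher-index medium gives a half-wave phase shift.
Exactly one π shift → a net half-wave offset.
For minimum reflection here: 2 n t = m λ.
The fourth-smallest nonzero thickness corresponds to m = 4: t = m λ / (2 n) = 4.00 × 520 / (2 × 1.308) = 795 nm.

795 nm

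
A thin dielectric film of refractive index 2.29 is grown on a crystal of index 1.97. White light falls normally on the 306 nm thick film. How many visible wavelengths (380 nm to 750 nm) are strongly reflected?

2

Top surface (1.0 → 2.29): reflection off a higher-index medium gives a half-wave phase shift.
Ray reflecting at the bottom interface goes from n = 2.29 toward n = 1.97: no phase shift.
The two reflections differ by half a wavelength.
So the condition for constructive reflection is 2 n t = (m + ½) λ.
λ = 2 n t / (m + ½) = 1401 / (m + ½) nm.
m=1: 934 nm (IR); m=2: 561 nm (visible); m=3: 400 nm (visible); m=4: 311 nm (UV).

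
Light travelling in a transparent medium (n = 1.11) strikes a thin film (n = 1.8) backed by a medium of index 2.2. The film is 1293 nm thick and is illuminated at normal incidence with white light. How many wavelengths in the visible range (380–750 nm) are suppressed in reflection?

At the upper boundary (n = 1.11 to n = 1.8) the reflected ray undergoes a half-wave phase shift.
Bottom surface (1.8 → 2.2): reflection off a higher-index medium gives a half-wave phase shift.
Zero or two π shifts → no net half-wave offset.
For weak reflection here: 2 n t = (m + ½) λ.
λ = 2 n t / (m + ½) = 4655 / (m + ½) nm.
m=5: 846 nm (IR); m=6: 716 nm (visible); m=7: 621 nm (visible); m=8: 548 nm (visible); m=9: 490 nm (visible); m=10: 443 nm (visible); m=11: 405 nm (visible); m=12: 372 nm (UV).

6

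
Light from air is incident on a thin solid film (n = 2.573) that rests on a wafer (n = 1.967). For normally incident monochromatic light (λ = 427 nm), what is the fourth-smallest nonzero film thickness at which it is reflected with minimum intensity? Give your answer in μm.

At the upper boundary (n = 1.0 to n = 2.573) the reflected ray undergoes a half-wave phase shift.
Ray reflecting at the bottom interface goes from n = 2.573 toward n = 1.967: no phase shift.
The two reflections differ by half a wavelength.
So the condition for destructive reflection is 2 n t = m λ.
The fourth-smallest nonzero thickness corresponds to m = 4: t = m λ / (2 n) = 4.00 × 427 / (2 × 2.573) = 332 nm.

0.332 μm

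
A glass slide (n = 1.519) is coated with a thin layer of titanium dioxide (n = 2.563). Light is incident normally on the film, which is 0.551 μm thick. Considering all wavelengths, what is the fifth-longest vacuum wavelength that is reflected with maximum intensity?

Top surface (1.0 → 2.563): reflection off a higher-index medium gives a half-wave phase shift.
Ray reflecting at the bottom interface goes from n = 2.563 toward n = 1.519: no phase shift.
Net: one phase inversion between the two reflected rays.
So the condition for constructive reflection is 2 n t = (m + ½) λ.
λ = 2 n t / (m + ½). The fifth-longest wavelength is m = 4: λ = 2 × 2.563 × 551 / 4.50 = 628 nm.

628 nm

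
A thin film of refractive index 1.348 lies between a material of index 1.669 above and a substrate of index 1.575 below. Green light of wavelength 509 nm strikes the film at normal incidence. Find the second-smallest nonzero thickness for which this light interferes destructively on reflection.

Top surface (1.669 → 1.348): reflection off a lower-index medium gives no phase shift.
At the lower boundary (n = 1.348 to n = 1.575) the reflected ray undergoes a half-wave phase shift.
Net: one phase inversion between the two reflected rays.
For dark reflection here: 2 n t = m λ.
The second-smallest nonzero thickness corresponds to m = 2: t = m λ / (2 n) = 2.00 × 509 / (2 × 1.348) = 378 nm.

378 nm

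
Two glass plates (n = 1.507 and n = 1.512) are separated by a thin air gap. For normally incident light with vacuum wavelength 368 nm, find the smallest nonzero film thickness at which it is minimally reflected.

184 nm

At the upper boundary (n = 1.507 to n = 1.0) the reflected ray undergoes no phase shift.
Bottom surface (1.0 → 1.512): reflection off a higher-index medium gives a half-wave phase shift.
The two reflections differ by half a wavelength.
So the condition for destructive reflection is 2 n t = m λ.
Minimum nonzero at m = 1: t = λ / (2 n) = 368 / (2 × 1.0) = 184 nm.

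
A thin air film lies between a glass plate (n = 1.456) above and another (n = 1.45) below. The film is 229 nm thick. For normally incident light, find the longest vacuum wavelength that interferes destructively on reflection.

458 nm

Top surface (1.456 → 1.0): reflection off a lower-index medium gives no phase shift.
Bottom surface (1.0 → 1.45): reflection off a higher-index medium gives a half-wave phase shift.
Net: one phase inversion between the two reflected rays.
With one net inversion, destructive interference in reflection requires 2 n t = m λ.
λ = 2 n t / m. The longest wavelength is m = 1: λ = 2 × 1.0 × 229 / 1.00 = 458 nm.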